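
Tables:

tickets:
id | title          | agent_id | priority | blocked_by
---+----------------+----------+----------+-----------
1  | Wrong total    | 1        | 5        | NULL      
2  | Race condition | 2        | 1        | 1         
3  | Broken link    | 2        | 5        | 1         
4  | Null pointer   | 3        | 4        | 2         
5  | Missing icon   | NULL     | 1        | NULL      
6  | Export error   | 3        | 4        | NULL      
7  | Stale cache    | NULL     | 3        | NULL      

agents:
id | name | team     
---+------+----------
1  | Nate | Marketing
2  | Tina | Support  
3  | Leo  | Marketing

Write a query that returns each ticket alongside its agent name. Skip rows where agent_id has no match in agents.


INNER JOIN keeps only tickets rows whose agent_id matches an id in agents. Walk through each ticket:
  - ticket 1 (Wrong total): agent_id=1 -> matches Nate
  - ticket 2 (Race condition): agent_id=2 -> matches Tina
  - ticket 3 (Broken link): agent_id=2 -> matches Tina
  - ticket 4 (Null pointer): agent_id=3 -> matches Leo
  - ticket 5 (Missing icon): agent_id=NULL, no match -> dropped
  - ticket 6 (Export error): agent_id=3 -> matches Leo
  - ticket 7 (Stale cache): agent_id=NULL, no match -> dropped
So 2 of 7 rows are dropped.

SQL:
SELECT a.title, b.name AS agent
FROM tickets a
INNER JOIN agents b ON a.agent_id = b.id

Result:
title          | agent
---------------+------
Wrong total    | Nate 
Race condition | Tina 
Broken link    | Tina 
Null pointer   | Leo  
Export error   | Leo  


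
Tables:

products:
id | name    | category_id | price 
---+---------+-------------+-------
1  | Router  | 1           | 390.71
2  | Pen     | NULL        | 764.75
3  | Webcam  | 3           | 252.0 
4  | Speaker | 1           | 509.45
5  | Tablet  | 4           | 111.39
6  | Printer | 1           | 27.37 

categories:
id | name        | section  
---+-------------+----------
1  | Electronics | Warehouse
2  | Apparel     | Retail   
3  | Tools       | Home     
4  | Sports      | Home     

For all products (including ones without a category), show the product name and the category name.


LEFT JOIN keeps every row from products (the left table); where category_id has no match in categories, the category columns become NULL. Walk through each product:
  - product 1 (Router): category_id=1 -> matches Electronics
  - product 2 (Pen): category_id=NULL, no match -> kept with NULL
  - product 3 (Webcam): category_id=3 -> matches Tools
  - product 4 (Speaker): category_id=1 -> matches Electronics
  - product 5 (Tablet): category_id=4 -> matches Sports
  - product 6 (Printer): category_id=1 -> matches Electronics
All 6 rows appear; 1 has NULL category.

SQL:
SELECT a.name, b.name AS category
FROM products a
LEFT JOIN categories b ON a.category_id = b.id

Result:
name    | category   
--------+------------
Router  | Electronics
Pen     | NULL       
Webcam  | Tools      
Speaker | Electronics
Tablet  | Sports     
Printer | Electronics


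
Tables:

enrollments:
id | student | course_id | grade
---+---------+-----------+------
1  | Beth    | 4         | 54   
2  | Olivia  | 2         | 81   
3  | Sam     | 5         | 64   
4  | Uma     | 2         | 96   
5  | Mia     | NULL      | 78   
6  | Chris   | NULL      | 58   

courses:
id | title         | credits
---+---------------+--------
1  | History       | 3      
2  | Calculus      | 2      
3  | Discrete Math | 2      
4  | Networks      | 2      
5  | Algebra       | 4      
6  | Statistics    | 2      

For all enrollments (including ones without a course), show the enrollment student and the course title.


LEFT JOIN keeps every row from enrollments (the left table); where course_id has no match in courses, the course columns become NULL. Walk through each enrollment:
  - enrollment 1 (Beth): course_id=4 -> matches Networks
  - enrollment 2 (Olivia): course_id=2 -> matches Calculus
  - enrollment 3 (Sam): course_id=5 -> matches Algebra
  - enrollment 4 (Uma): course_id=2 -> matches Calculus
  - enrollment 5 (Mia): course_id=NULL, no match -> kept with NULL
  - enrollment 6 (Chris): course_id=NULL, no match -> kept with NULL
All 6 rows appear; 2 have NULL course.

SQL:
SELECT a.student, b.title AS course
FROM enrollments a
LEFT JOIN courses b ON a.course_id = b.id

Result:
student | course  
--------+---------
Beth    | Networks
Olivia  | Calculus
Sam     | Algebra 
Uma     | Calculus
Mia     | NULL    
Chris   | NULL    


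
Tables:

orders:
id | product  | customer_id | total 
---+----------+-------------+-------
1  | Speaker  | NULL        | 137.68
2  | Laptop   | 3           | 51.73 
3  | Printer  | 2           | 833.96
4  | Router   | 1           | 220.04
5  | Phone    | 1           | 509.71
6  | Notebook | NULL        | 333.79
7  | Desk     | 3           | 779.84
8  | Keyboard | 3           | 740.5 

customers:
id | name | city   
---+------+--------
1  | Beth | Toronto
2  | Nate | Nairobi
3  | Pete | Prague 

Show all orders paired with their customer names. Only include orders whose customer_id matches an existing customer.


INNER JOIN keeps only orders rows whose customer_id matches an id in customers. Walk through each order:
  - order 1 (Speaker): customer_id=NULL, no match -> dropped
  - order 2 (Laptop): customer_id=3 -> matches Pete
  - order 3 (Printer): customer_id=2 -> matches Nate
  - order 4 (Router): customer_id=1 -> matches Beth
  - order 5 (Phone): customer_id=1 -> matches Beth
  - order 6 (Notebook): customer_id=NULL, no match -> dropped
  - order 7 (Desk): customer_id=3 -> matches Pete
  - order 8 (Keyboard): customer_id=3 -> matches Pete
So 2 of 8 rows are dropped.

SQL:
SELECT a.product, b.name AS customer
FROM orders a
INNER JOIN customers b ON a.customer_id = b.id

Result:
product  | customer
---------+---------
Laptop   | Pete    
Printer  | Nate    
Router   | Beth    
Phone    | Beth    
Desk     | Pete    
Keyboard | Pete    


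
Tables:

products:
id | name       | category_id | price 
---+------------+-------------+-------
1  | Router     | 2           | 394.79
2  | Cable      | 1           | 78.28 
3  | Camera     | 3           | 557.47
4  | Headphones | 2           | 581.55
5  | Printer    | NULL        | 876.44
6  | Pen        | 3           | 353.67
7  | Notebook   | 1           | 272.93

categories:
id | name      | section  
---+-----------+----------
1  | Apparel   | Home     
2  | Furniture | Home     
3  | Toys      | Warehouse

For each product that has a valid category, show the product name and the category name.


INNER JOIN keeps only products rows whose category_id matches an id in categories. Walk through each product:
  - product 1 (Router): category_id=2 -> matches Furniture
  - product 2 (Cable): category_id=1 -> matches Apparel
  - product 3 (Camera): category_id=3 -> matches Toys
  - product 4 (Headphones): category_id=2 -> matches Furniture
  - product 5 (Printer): category_id=NULL, no match -> dropped
  - product 6 (Pen): category_id=3 -> matches Toys
  - product 7 (Notebook): category_id=1 -> matches Apparel
So 1 of 7 rows is dropped.

SQL:
SELECT a.name, b.name AS category
FROM products a
INNER JOIN categories b ON a.category_id = b.id

Result:
name       | category 
-----------+----------
Router     | Furniture
Cable      | Apparel  
Camera     | Toys     
Headphones | Furniture
Pen        | Toys     
Notebook   | Apparel  


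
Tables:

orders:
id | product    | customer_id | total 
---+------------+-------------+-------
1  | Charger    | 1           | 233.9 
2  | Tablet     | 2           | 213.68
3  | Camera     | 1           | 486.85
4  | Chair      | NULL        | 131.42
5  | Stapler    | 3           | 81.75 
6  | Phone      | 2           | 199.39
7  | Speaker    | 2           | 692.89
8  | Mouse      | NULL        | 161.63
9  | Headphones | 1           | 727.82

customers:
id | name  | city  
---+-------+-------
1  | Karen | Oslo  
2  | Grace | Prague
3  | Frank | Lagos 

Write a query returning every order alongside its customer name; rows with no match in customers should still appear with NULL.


LEFT JOIN keeps every row from orders (the left table); where customer_id has no match in customers, the customer columns become NULL. Walk through each order:
  - order 1 (Charger): customer_id=1 -> matches Karen
  - order 2 (Tablet): customer_id=2 -> matches Grace
  - order 3 (Camera): customer_id=1 -> matches Karen
  - order 4 (Chair): customer_id=NULL, no match -> kept with NULL
  - order 5 (Stapler): customer_id=3 -> matches Frank
  - order 6 (Phone): customer_id=2 -> matches Grace
  - order 7 (Speaker): customer_id=2 -> matches Grace
  - order 8 (Mouse): customer_id=NULL, no match -> kept with NULL
  - order 9 (Headphones): customer_id=1 -> matches Karen
All 9 rows appear; 2 have NULL customer.

SQL:
SELECT a.product, b.name AS customer
FROM orders a
LEFT JOIN customers b ON a.customer_id = b.id

Result:
product    | customer
-----------+---------
Charger    | Karen   
Tablet     | Grace   
Camera     | Karen   
Chair      | NULL    
Stapler    | Frank   
Phone      | Grace   
Speaker    | Grace   
Mouse      | NULL    
Headphones | Karen   


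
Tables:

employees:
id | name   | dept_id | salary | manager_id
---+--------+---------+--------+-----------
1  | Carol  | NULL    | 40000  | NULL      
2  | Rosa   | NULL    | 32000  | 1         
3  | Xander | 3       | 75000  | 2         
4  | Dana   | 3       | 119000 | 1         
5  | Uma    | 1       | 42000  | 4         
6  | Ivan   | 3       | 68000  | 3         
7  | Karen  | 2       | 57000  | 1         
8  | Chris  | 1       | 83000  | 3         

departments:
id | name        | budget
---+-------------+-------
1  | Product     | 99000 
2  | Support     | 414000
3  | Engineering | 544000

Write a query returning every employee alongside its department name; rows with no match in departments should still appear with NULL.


LEFT JOIN keeps every row from employees (the left table); where dept_id has no match in departments, the department columns become NULL. Walk through each employee:
  - employee 1 (Carol): dept_id=NULL, no match -> kept with NULL
  - employee 2 (Rosa): dept_id=NULL, no match -> kept with NULL
  - employee 3 (Xander): dept_id=3 -> matches Engineering
  - employee 4 (Dana): dept_id=3 -> matches Engineering
  - employee 5 (Uma): dept_id=1 -> matches Product
  - employee 6 (Ivan): dept_id=3 -> matches Engineering
  - employee 7 (Karen): dept_id=2 -> matches Support
  - employee 8 (Chris): dept_id=1 -> matches Product
All 8 rows appear; 2 have NULL department.

SQL:
SELECT a.name, b.name AS department
FROM employees a
LEFT JOIN departments b ON a.dept_id = b.id

Result:
name   | department 
-------+------------
Carol  | NULL       
Rosa   | NULL       
Xander | Engineering
Dana   | Engineering
Uma    | Product    
Ivan   | Engineering
Karen  | Support    
Chris  | Product    


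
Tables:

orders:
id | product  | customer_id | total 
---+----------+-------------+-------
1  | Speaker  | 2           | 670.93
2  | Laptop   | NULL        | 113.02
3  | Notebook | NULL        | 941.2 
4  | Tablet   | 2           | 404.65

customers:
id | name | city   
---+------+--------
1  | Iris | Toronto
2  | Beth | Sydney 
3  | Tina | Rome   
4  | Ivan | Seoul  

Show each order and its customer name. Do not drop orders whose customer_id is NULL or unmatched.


LEFT JOIN keeps every row from orders (the left table); where customer_id has no match in customers, the customer columns become NULL. Walk through each order:
  - order 1 (Speaker): customer_id=2 -> matches Beth
  - order 2 (Laptop): customer_id=NULL, no match -> kept with NULL
  - order 3 (Notebook): customer_id=NULL, no match -> kept with NULL
  - order 4 (Tablet): customer_id=2 -> matches Beth
All 4 rows appear; 2 have NULL customer.

SQL:
SELECT a.product, b.name AS customer
FROM orders a
LEFT JOIN customers b ON a.customer_id = b.id

Result:
product  | customer
---------+---------
Speaker  | Beth    
Laptop   | NULL    
Notebook | NULL    
Tablet   | Beth    


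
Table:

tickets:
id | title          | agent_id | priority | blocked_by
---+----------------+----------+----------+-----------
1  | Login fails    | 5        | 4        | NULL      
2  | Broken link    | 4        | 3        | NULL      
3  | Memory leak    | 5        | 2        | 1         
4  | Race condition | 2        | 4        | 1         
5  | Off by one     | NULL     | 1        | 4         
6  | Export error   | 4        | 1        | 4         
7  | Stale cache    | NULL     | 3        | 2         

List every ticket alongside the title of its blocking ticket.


This is a self-join: tickets is joined to a second copy of itself, matching each row's blocked_by to another row's id. Use LEFT JOIN so rows with blocked_by=NULL are kept.
  - ticket 1 (Login fails): blocked_by=NULL -> NULL
  - ticket 2 (Broken link): blocked_by=NULL -> NULL
  - ticket 3 (Memory leak): blocked_by=1 -> Login fails
  - ticket 4 (Race condition): blocked_by=1 -> Login fails
  - ticket 5 (Off by one): blocked_by=4 -> Race condition
  - ticket 6 (Export error): blocked_by=4 -> Race condition
  - ticket 7 (Stale cache): blocked_by=2 -> Broken link

SQL:
SELECT a.title AS item, b.title AS blocked_by
FROM tickets a
LEFT JOIN tickets b ON a.blocked_by = b.id

Result:
item           | blocked_by    
---------------+---------------
Login fails    | NULL          
Broken link    | NULL          
Memory leak    | Login fails   
Race condition | Login fails   
Off by one     | Race condition
Export error   | Race condition
Stale cache    | Broken link   


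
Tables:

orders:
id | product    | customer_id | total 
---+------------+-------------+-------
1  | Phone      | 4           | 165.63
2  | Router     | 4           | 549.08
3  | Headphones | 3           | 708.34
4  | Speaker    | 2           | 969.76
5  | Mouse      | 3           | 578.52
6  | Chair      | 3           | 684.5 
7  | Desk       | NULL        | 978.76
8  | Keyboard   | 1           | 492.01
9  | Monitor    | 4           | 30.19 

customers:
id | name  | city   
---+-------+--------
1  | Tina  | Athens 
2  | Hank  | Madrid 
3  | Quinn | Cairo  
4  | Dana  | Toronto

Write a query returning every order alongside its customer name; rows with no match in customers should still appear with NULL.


LEFT JOIN keeps every row from orders (the left table); where customer_id has no match in customers, the customer columns become NULL. Walk through each order:
  - order 1 (Phone): customer_id=4 -> matches Dana
  - order 2 (Router): customer_id=4 -> matches Dana
  - order 3 (Headphones): customer_id=3 -> matches Quinn
  - order 4 (Speaker): customer_id=2 -> matches Hank
  - order 5 (Mouse): customer_id=3 -> matches Quinn
  - order 6 (Chair): customer_id=3 -> matches Quinn
  - order 7 (Desk): customer_id=NULL, no match -> kept with NULL
  - order 8 (Keyboard): customer_id=1 -> matches Tina
  - order 9 (Monitor): customer_id=4 -> matches Dana
All 9 rows appear; 1 has NULL customer.

SQL:
SELECT a.product, b.name AS customer
FROM orders a
LEFT JOIN customers b ON a.customer_id = b.id

Result:
product    | customer
-----------+---------
Phone      | Dana    
Router     | Dana    
Headphones | Quinn   
Speaker    | Hank    
Mouse      | Quinn   
Chair      | Quinn   
Desk       | NULL    
Keyboard   | Tina    
Monitor    | Dana    


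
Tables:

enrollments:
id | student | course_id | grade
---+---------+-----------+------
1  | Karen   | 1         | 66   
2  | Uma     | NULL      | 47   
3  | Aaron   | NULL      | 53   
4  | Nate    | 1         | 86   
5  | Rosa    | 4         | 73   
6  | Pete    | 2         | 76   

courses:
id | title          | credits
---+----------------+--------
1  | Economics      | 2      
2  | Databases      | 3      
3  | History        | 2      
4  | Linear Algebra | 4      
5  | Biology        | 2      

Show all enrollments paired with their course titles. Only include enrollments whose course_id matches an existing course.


INNER JOIN keeps only enrollments rows whose course_id matches an id in courses. Walk through each enrollment:
  - enrollment 1 (Karen): course_id=1 -> matches Economics
  - enrollment 2 (Uma): course_id=NULL, no match -> dropped
  - enrollment 3 (Aaron): course_id=NULL, no match -> dropped
  - enrollment 4 (Nate): course_id=1 -> matches Economics
  - enrollment 5 (Rosa): course_id=4 -> matches Linear Algebra
  - enrollment 6 (Pete): course_id=2 -> matches Databases
So 2 of 6 rows are dropped.

SQL:
SELECT a.student, b.title AS course
FROM enrollments a
INNER JOIN courses b ON a.course_id = b.id

Result:
student | course        
--------+---------------
Karen   | Economics     
Nate    | Economics     
Rosa    | Linear Algebra
Pete    | Databases     


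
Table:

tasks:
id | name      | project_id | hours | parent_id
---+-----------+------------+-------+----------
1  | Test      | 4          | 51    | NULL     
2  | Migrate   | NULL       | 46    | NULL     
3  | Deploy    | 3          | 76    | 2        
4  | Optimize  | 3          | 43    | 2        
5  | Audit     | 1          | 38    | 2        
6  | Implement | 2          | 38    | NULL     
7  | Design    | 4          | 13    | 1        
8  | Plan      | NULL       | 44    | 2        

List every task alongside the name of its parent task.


This is a self-join: tasks is joined to a second copy of itself, matching each row's parent_id to another row's id. Use LEFT JOIN so rows with parent_id=NULL are kept.
  - task 1 (Test): parent_id=NULL -> NULL
  - task 2 (Migrate): parent_id=NULL -> NULL
  - task 3 (Deploy): parent_id=2 -> Migrate
  - task 4 (Optimize): parent_id=2 -> Migrate
  - task 5 (Audit): parent_id=2 -> Migrate
  - task 6 (Implement): parent_id=NULL -> NULL
  - task 7 (Design): parent_id=1 -> Test
  - task 8 (Plan): parent_id=2 -> Migrate

SQL:
SELECT a.name AS item, b.name AS parent
FROM tasks a
LEFT JOIN tasks b ON a.parent_id = b.id

Result:
item      | parent 
----------+--------
Test      | NULL   
Migrate   | NULL   
Deploy    | Migrate
Optimize  | Migrate
Audit     | Migrate
Implement | NULL   
Design    | Test   
Plan      | Migrate


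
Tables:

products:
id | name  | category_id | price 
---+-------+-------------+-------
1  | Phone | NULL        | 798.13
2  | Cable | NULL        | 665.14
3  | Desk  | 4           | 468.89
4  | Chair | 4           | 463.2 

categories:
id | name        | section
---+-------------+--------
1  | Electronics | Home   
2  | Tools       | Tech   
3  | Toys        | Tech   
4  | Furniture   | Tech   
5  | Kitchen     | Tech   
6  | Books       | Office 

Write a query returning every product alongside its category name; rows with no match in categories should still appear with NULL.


LEFT JOIN keeps every row from products (the left table); where category_id has no match in categories, the category columns become NULL. Walk through each product:
  - product 1 (Phone): category_id=NULL, no match -> kept with NULL
  - product 2 (Cable): category_id=NULL, no match -> kept with NULL
  - product 3 (Desk): category_id=4 -> matches Furniture
  - product 4 (Chair): category_id=4 -> matches Furniture
All 4 rows appear; 2 have NULL category.

SQL:
SELECT a.name, b.name AS category
FROM products a
LEFT JOIN categories b ON a.category_id = b.id

Result:
name  | category 
------+----------
Phone | NULL     
Cable | NULL     
Desk  | Furniture
Chair | Furniture


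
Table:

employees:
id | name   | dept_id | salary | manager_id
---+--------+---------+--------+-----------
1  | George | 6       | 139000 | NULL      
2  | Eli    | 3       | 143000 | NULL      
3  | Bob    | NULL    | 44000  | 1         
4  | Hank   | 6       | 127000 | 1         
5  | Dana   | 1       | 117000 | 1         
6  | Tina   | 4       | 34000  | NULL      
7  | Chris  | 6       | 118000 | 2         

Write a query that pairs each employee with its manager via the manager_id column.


This is a self-join: employees is joined to a second copy of itself, matching each row's manager_id to another row's id. Use LEFT JOIN so rows with manager_id=NULL are kept.
  - employee 1 (George): manager_id=NULL -> NULL
  - employee 2 (Eli): manager_id=NULL -> NULL
  - employee 3 (Bob): manager_id=1 -> George
  - employee 4 (Hank): manager_id=1 -> George
  - employee 5 (Dana): manager_id=1 -> George
  - employee 6 (Tina): manager_id=NULL -> NULL
  - employee 7 (Chris): manager_id=2 -> Eli

SQL:
SELECT a.name AS item, b.name AS manager
FROM employees a
LEFT JOIN employees b ON a.manager_id = b.id

Result:
item   | manager
-------+--------
George | NULL   
Eli    | NULL   
Bob    | George 
Hank   | George 
Dana   | George 
Tina   | NULL   
Chris  | Eli    


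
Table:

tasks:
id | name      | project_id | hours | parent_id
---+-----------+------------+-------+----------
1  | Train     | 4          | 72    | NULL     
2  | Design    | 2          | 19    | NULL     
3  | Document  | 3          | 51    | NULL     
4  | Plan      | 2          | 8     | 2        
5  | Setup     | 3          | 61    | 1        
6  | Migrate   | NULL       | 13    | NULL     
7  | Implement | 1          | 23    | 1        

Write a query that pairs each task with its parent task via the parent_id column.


This is a self-join: tasks is joined to a second copy of itself, matching each row's parent_id to another row's id. Use LEFT JOIN so rows with parent_id=NULL are kept.
  - task 1 (Train): parent_id=NULL -> NULL
  - task 2 (Design): parent_id=NULL -> NULL
  - task 3 (Document): parent_id=NULL -> NULL
  - task 4 (Plan): parent_id=2 -> Design
  - task 5 (Setup): parent_id=1 -> Train
  - task 6 (Migrate): parent_id=NULL -> NULL
  - task 7 (Implement): parent_id=1 -> Train

SQL:
SELECT a.name AS item, b.name AS parent
FROM tasks a
LEFT JOIN tasks b ON a.parent_id = b.id

Result:
item      | parent
----------+-------
Train     | NULL  
Design    | NULL  
Document  | NULL  
Plan      | Design
Setup     | Train 
Migrate   | NULL  
Implement | Train 


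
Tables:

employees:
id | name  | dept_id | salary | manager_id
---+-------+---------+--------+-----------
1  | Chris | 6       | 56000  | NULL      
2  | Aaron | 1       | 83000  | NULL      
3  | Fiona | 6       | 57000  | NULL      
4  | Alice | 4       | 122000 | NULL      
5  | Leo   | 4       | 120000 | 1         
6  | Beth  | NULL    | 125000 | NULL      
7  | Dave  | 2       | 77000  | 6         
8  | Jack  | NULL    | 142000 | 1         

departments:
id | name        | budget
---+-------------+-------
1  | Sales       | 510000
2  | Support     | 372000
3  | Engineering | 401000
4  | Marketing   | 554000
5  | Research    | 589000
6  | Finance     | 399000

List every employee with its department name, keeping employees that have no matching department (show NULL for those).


LEFT JOIN keeps every row from employees (the left table); where dept_id has no match in departments, the department columns become NULL. Walk through each employee:
  - employee 1 (Chris): dept_id=6 -> matches Finance
  - employee 2 (Aaron): dept_id=1 -> matches Sales
  - employee 3 (Fiona): dept_id=6 -> matches Finance
  - employee 4 (Alice): dept_id=4 -> matches Marketing
  - employee 5 (Leo): dept_id=4 -> matches Marketing
  - employee 6 (Beth): dept_id=NULL, no match -> kept with NULL
  - employee 7 (Dave): dept_id=2 -> matches Support
  - employee 8 (Jack): dept_id=NULL, no match -> kept with NULL
All 8 rows appear; 2 have NULL department.

SQL:
SELECT a.name, b.name AS department
FROM employees a
LEFT JOIN departments b ON a.dept_id = b.id

Result:
name  | department
------+-----------
Chris | Finance   
Aaron | Sales     
Fiona | Finance   
Alice | Marketing 
Leo   | Marketing 
Beth  | NULL      
Dave  | Support   
Jack  | NULL      


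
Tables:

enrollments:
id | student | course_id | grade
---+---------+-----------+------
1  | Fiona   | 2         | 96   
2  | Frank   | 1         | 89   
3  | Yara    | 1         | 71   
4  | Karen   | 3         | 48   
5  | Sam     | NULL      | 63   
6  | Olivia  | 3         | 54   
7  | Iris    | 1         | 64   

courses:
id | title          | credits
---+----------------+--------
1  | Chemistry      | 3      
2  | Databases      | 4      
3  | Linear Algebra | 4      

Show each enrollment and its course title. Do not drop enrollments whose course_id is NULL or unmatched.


LEFT JOIN keeps every row from enrollments (the left table); where course_id has no match in courses, the course columns become NULL. Walk through each enrollment:
  - enrollment 1 (Fiona): course_id=2 -> matches Databases
  - enrollment 2 (Frank): course_id=1 -> matches Chemistry
  - enrollment 3 (Yara): course_id=1 -> matches Chemistry
  - enrollment 4 (Karen): course_id=3 -> matches Linear Algebra
  - enrollment 5 (Sam): course_id=NULL, no match -> kept with NULL
  - enrollment 6 (Olivia): course_id=3 -> matches Linear Algebra
  - enrollment 7 (Iris): course_id=1 -> matches Chemistry
All 7 rows appear; 1 has NULL course.

SQL:
SELECT a.student, b.title AS course
FROM enrollments a
LEFT JOIN courses b ON a.course_id = b.id

Result:
student | course        
--------+---------------
Fiona   | Databases     
Frank   | Chemistry     
Yara    | Chemistry     
Karen   | Linear Algebra
Sam     | NULL          
Olivia  | Linear Algebra
Iris    | Chemistry     


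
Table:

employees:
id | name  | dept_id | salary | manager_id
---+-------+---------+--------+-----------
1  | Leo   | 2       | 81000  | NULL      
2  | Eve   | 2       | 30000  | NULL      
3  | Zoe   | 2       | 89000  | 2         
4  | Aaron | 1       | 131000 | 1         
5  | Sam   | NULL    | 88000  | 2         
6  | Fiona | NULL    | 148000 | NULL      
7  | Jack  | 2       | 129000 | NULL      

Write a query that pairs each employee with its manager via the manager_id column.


This is a self-join: employees is joined to a second copy of itself, matching each row's manager_id to another row's id. Use LEFT JOIN so rows with manager_id=NULL are kept.
  - employee 1 (Leo): manager_id=NULL -> NULL
  - employee 2 (Eve): manager_id=NULL -> NULL
  - employee 3 (Zoe): manager_id=2 -> Eve
  - employee 4 (Aaron): manager_id=1 -> Leo
  - employee 5 (Sam): manager_id=2 -> Eve
  - employee 6 (Fiona): manager_id=NULL -> NULL
  - employee 7 (Jack): manager_id=NULL -> NULL

SQL:
SELECT a.name AS item, b.name AS manager
FROM employees a
LEFT JOIN employees b ON a.manager_id = b.id

Result:
item  | manager
------+--------
Leo   | NULL   
Eve   | NULL   
Zoe   | Eve    
Aaron | Leo    
Sam   | Eve    
Fiona | NULL   
Jack  | NULL   


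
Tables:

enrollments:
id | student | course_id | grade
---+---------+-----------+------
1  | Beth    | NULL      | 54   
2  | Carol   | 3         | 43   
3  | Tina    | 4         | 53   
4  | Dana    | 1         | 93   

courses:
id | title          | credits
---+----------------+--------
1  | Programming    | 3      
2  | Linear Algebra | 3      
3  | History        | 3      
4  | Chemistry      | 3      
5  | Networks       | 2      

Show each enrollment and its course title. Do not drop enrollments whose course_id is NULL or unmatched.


LEFT JOIN keeps every row from enrollments (the left table); where course_id has no match in courses, the course columns become NULL. Walk through each enrollment:
  - enrollment 1 (Beth): course_id=NULL, no match -> kept with NULL
  - enrollment 2 (Carol): course_id=3 -> matches History
  - enrollment 3 (Tina): course_id=4 -> matches Chemistry
  - enrollment 4 (Dana): course_id=1 -> matches Programming
All 4 rows appear; 1 has NULL course.

SQL:
SELECT a.student, b.title AS course
FROM enrollments a
LEFT JOIN courses b ON a.course_id = b.id

Result:
student | course     
--------+------------
Beth    | NULL       
Carol   | History    
Tina    | Chemistry  
Dana    | Programming


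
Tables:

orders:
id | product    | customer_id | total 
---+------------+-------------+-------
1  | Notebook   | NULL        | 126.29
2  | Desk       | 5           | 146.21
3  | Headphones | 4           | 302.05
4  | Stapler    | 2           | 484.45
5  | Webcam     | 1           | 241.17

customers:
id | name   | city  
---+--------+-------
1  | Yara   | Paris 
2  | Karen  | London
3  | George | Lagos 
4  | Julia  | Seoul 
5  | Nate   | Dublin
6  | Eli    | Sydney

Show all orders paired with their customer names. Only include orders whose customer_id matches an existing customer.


INNER JOIN keeps only orders rows whose customer_id matches an id in customers. Walk through each order:
  - order 1 (Notebook): customer_id=NULL, no match -> dropped
  - order 2 (Desk): customer_id=5 -> matches Nate
  - order 3 (Headphones): customer_id=4 -> matches Julia
  - order 4 (Stapler): customer_id=2 -> matches Karen
  - order 5 (Webcam): customer_id=1 -> matches Yara
So 1 of 5 rows is dropped.

SQL:
SELECT a.product, b.name AS customer
FROM orders a
INNER JOIN customers b ON a.customer_id = b.id

Result:
product    | customer
-----------+---------
Desk       | Nate    
Headphones | Julia   
Stapler    | Karen   
Webcam     | Yara    


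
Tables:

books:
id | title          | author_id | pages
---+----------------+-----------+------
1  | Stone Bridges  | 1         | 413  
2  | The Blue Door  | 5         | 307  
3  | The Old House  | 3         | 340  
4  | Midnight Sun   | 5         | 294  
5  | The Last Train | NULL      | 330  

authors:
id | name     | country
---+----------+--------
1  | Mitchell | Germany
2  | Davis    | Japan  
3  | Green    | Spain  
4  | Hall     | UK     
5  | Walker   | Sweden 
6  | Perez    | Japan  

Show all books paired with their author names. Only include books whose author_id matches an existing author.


INNER JOIN keeps only books rows whose author_id matches an id in authors. Walk through each book:
  - book 1 (Stone Bridges): author_id=1 -> matches Mitchell
  - book 2 (The Blue Door): author_id=5 -> matches Walker
  - book 3 (The Old House): author_id=3 -> matches Green
  - book 4 (Midnight Sun): author_id=5 -> matches Walker
  - book 5 (The Last Train): author_id=NULL, no match -> dropped
So 1 of 5 rows is dropped.

SQL:
SELECT a.title, b.name AS author
FROM books a
INNER JOIN authors b ON a.author_id = b.id

Result:
title         | author  
--------------+---------
Stone Bridges | Mitchell
The Blue Door | Walker  
The Old House | Green   
Midnight Sun  | Walker  


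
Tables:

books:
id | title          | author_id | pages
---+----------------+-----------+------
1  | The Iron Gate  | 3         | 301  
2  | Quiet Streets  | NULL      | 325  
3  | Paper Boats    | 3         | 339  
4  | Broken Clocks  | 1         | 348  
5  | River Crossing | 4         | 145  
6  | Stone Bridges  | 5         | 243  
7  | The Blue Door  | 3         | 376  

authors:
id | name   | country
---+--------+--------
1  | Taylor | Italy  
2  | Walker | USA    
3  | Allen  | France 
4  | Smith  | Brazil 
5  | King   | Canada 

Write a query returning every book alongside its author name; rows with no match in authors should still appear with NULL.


LEFT JOIN keeps every row from books (the left table); where author_id has no match in authors, the author columns become NULL. Walk through each book:
  - book 1 (The Iron Gate): author_id=3 -> matches Allen
  - book 2 (Quiet Streets): author_id=NULL, no match -> kept with NULL
  - book 3 (Paper Boats): author_id=3 -> matches Allen
  - book 4 (Broken Clocks): author_id=1 -> matches Taylor
  - book 5 (River Crossing): author_id=4 -> matches Smith
  - book 6 (Stone Bridges): author_id=5 -> matches King
  - book 7 (The Blue Door): author_id=3 -> matches Allen
All 7 rows appear; 1 has NULL author.

SQL:
SELECT a.title, b.name AS author
FROM books a
LEFT JOIN authors b ON a.author_id = b.id

Result:
title          | author
---------------+-------
The Iron Gate  | Allen 
Quiet Streets  | NULL  
Paper Boats    | Allen 
Broken Clocks  | Taylor
River Crossing | Smith 
Stone Bridges  | King  
The Blue Door  | Allen 


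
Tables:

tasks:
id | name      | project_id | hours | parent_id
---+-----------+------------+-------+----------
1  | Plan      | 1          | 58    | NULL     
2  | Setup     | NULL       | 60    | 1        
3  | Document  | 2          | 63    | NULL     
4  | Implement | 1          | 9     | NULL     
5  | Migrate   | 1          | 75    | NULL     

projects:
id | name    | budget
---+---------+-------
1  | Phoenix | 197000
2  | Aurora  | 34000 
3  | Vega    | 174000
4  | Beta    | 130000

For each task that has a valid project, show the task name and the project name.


INNER JOIN keeps only tasks rows whose project_id matches an id in projects. Walk through each task:
  - task 1 (Plan): project_id=1 -> matches Phoenix
  - task 2 (Setup): project_id=NULL, no match -> dropped
  - task 3 (Document): project_id=2 -> matches Aurora
  - task 4 (Implement): project_id=1 -> matches Phoenix
  - task 5 (Migrate): project_id=1 -> matches Phoenix
So 1 of 5 rows is dropped.

SQL:
SELECT a.name, b.name AS project
FROM tasks a
INNER JOIN projects b ON a.project_id = b.id

Result:
name      | project
----------+--------
Plan      | Phoenix
Document  | Aurora 
Implement | Phoenix
Migrate   | Phoenix


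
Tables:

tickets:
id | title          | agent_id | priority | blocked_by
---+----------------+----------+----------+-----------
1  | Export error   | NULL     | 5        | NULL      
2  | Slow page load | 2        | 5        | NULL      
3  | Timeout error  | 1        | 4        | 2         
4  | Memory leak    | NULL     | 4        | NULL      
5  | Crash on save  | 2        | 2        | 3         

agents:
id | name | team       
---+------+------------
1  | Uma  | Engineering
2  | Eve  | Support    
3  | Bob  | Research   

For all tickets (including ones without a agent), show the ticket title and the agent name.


LEFT JOIN keeps every row from tickets (the left table); where agent_id has no match in agents, the agent columns become NULL. Walk through each ticket:
  - ticket 1 (Export error): agent_id=NULL, no match -> kept with NULL
  - ticket 2 (Slow page load): agent_id=2 -> matches Eve
  - ticket 3 (Timeout error): agent_id=1 -> matches Uma
  - ticket 4 (Memory leak): agent_id=NULL, no match -> kept with NULL
  - ticket 5 (Crash on save): agent_id=2 -> matches Eve
All 5 rows appear; 2 have NULL agent.

SQL:
SELECT a.title, b.name AS agent
FROM tickets a
LEFT JOIN agents b ON a.agent_id = b.id

Result:
title          | agent
---------------+------
Export error   | NULL 
Slow page load | Eve  
Timeout error  | Uma  
Memory leak    | NULL 
Crash on save  | Eve  


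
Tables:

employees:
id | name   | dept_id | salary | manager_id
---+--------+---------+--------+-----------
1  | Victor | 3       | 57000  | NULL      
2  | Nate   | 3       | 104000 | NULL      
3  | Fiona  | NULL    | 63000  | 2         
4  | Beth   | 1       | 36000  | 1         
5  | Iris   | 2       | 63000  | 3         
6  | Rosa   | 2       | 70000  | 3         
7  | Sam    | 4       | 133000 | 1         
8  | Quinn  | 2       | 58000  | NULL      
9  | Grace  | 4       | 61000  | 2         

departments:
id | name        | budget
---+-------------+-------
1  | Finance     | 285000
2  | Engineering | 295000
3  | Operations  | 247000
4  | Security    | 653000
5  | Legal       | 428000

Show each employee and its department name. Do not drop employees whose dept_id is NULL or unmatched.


LEFT JOIN keeps every row from employees (the left table); where dept_id has no match in departments, the department columns become NULL. Walk through each employee:
  - employee 1 (Victor): dept_id=3 -> matches Operations
  - employee 2 (Nate): dept_id=3 -> matches Operations
  - employee 3 (Fiona): dept_id=NULL, no match -> kept with NULL
  - employee 4 (Beth): dept_id=1 -> matches Finance
  - employee 5 (Iris): dept_id=2 -> matches Engineering
  - employee 6 (Rosa): dept_id=2 -> matches Engineering
  - employee 7 (Sam): dept_id=4 -> matches Security
  - employee 8 (Quinn): dept_id=2 -> matches Engineering
  - employee 9 (Grace): dept_id=4 -> matches Security
All 9 rows appear; 1 has NULL department.

SQL:
SELECT a.name, b.name AS department
FROM employees a
LEFT JOIN departments b ON a.dept_id = b.id

Result:
name   | department 
-------+------------
Victor | Operations 
Nate   | Operations 
Fiona  | NULL       
Beth   | Finance    
Iris   | Engineering
Rosa   | Engineering
Sam    | Security   
Quinn  | Engineering
Grace  | Security   


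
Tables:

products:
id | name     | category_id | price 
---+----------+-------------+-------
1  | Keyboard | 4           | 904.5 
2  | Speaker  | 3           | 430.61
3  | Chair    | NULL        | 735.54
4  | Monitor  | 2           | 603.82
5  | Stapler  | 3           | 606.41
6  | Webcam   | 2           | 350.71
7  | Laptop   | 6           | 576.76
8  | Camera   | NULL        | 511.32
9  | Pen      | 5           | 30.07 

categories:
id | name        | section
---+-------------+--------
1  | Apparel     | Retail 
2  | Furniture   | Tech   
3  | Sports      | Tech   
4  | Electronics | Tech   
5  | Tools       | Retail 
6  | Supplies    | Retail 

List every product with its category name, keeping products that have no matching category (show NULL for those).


LEFT JOIN keeps every row from products (the left table); where category_id has no match in categories, the category columns become NULL. Walk through each product:
  - product 1 (Keyboard): category_id=4 -> matches Electronics
  - product 2 (Speaker): category_id=3 -> matches Sports
  - product 3 (Chair): category_id=NULL, no match -> kept with NULL
  - product 4 (Monitor): category_id=2 -> matches Furniture
  - product 5 (Stapler): category_id=3 -> matches Sports
  - product 6 (Webcam): category_id=2 -> matches Furniture
  - product 7 (Laptop): category_id=6 -> matches Supplies
  - product 8 (Camera): category_id=NULL, no match -> kept with NULL
  - product 9 (Pen): category_id=5 -> matches Tools
All 9 rows appear; 2 have NULL category.

SQL:
SELECT a.name, b.name AS category
FROM products a
LEFT JOIN categories b ON a.category_id = b.id

Result:
name     | category   
---------+------------
Keyboard | Electronics
Speaker  | Sports     
Chair    | NULL       
Monitor  | Furniture  
Stapler  | Sports     
Webcam   | Furniture  
Laptop   | Supplies   
Camera   | NULL       
Pen      | Tools      


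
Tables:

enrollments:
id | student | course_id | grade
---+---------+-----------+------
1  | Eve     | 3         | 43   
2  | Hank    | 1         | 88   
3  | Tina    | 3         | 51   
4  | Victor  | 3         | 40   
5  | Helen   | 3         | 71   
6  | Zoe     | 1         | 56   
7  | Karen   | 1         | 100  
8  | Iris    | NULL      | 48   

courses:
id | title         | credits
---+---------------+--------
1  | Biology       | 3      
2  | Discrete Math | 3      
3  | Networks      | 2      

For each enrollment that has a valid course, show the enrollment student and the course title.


INNER JOIN keeps only enrollments rows whose course_id matches an id in courses. Walk through each enrollment:
  - enrollment 1 (Eve): course_id=3 -> matches Networks
  - enrollment 2 (Hank): course_id=1 -> matches Biology
  - enrollment 3 (Tina): course_id=3 -> matches Networks
  - enrollment 4 (Victor): course_id=3 -> matches Networks
  - enrollment 5 (Helen): course_id=3 -> matches Networks
  - enrollment 6 (Zoe): course_id=1 -> matches Biology
  - enrollment 7 (Karen): course_id=1 -> matches Biology
  - enrollment 8 (Iris): course_id=NULL, no match -> dropped
So 1 of 8 rows is dropped.

SQL:
SELECT a.student, b.title AS course
FROM enrollments a
INNER JOIN courses b ON a.course_id = b.id

Result:
student | course  
--------+---------
Eve     | Networks
Hank    | Biology 
Tina    | Networks
Victor  | Networks
Helen   | Networks
Zoe     | Biology 
Karen   | Biology 


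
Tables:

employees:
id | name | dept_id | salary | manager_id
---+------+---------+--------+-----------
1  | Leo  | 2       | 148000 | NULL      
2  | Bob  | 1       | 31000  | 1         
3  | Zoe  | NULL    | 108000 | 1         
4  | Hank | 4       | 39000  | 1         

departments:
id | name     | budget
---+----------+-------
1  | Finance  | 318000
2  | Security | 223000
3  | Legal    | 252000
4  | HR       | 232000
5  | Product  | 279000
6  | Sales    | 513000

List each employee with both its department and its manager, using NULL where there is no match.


Two LEFT JOINs from the same base table employees: one to departments via dept_id, one to employees itself via manager_id. Both are LEFT so every employee is preserved.
Match against departments:
  - employee 1 (Leo): dept_id=2 -> matches Security
  - employee 2 (Bob): dept_id=1 -> matches Finance
  - employee 3 (Zoe): dept_id=NULL, no match -> kept with NULL
  - employee 4 (Hank): dept_id=4 -> matches HR
Match against employees (self):
  - employee 1 (Leo): manager_id=NULL -> NULL
  - employee 2 (Bob): manager_id=1 -> Leo
  - employee 3 (Zoe): manager_id=1 -> Leo
  - employee 4 (Hank): manager_id=1 -> Leo

SQL:
SELECT a.name, b.name AS department, c.name AS manager
FROM employees a
LEFT JOIN departments b ON a.dept_id = b.id
LEFT JOIN employees c ON a.manager_id = c.id

Result:
name | department | manager
-----+------------+--------
Leo  | Security   | NULL   
Bob  | Finance    | Leo    
Zoe  | NULL       | Leo    
Hank | HR         | Leo    
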